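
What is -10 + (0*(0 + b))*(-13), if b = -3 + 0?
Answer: -10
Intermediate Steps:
b = -3
-10 + (0*(0 + b))*(-13) = -10 + (0*(0 - 3))*(-13) = -10 + (0*(-3))*(-13) = -10 + 0*(-13) = -10 + 0 = -10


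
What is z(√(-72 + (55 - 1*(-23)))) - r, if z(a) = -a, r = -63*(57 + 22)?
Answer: 4977 - √6 ≈ 4974.5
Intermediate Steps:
r = -4977 (r = -63*79 = -4977)
z(√(-72 + (55 - 1*(-23)))) - r = -√(-72 + (55 - 1*(-23))) - 1*(-4977) = -√(-72 + (55 + 23)) + 4977 = -√(-72 + 78) + 4977 = -√6 + 4977 = 4977 - √6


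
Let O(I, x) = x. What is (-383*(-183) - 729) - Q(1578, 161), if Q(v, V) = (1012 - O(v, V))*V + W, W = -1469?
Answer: -66182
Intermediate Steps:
Q(v, V) = -1469 + V*(1012 - V) (Q(v, V) = (1012 - V)*V - 1469 = V*(1012 - V) - 1469 = -1469 + V*(1012 - V))
(-383*(-183) - 729) - Q(1578, 161) = (-383*(-183) - 729) - (-1469 - 1*161² + 1012*161) = (70089 - 729) - (-1469 - 1*25921 + 162932) = 69360 - (-1469 - 25921 + 162932) = 69360 - 1*135542 = 69360 - 135542 = -66182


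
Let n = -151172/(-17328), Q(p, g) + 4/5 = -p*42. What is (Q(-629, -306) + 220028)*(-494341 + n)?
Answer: -23146905151971/190 ≈ -1.2183e+11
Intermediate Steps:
Q(p, g) = -4/5 - 42*p (Q(p, g) = -4/5 - p*42 = -4/5 - 42*p)
n = 37793/4332 (n = -151172*(-1/17328) = 37793/4332 ≈ 8.7242)
(Q(-629, -306) + 220028)*(-494341 + n) = ((-4/5 - 42*(-629)) + 220028)*(-494341 + 37793/4332) = ((-4/5 + 26418) + 220028)*(-2141447419/4332) = (132086/5 + 220028)*(-2141447419/4332) = (1232226/5)*(-2141447419/4332) = -23146905151971/190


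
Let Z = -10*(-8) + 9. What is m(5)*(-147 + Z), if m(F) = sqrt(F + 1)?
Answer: -58*sqrt(6) ≈ -142.07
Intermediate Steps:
Z = 89 (Z = 80 + 9 = 89)
m(F) = sqrt(1 + F)
m(5)*(-147 + Z) = sqrt(1 + 5)*(-147 + 89) = sqrt(6)*(-58) = -58*sqrt(6)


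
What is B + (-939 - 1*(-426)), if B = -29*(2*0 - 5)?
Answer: -368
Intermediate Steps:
B = 145 (B = -29*(0 - 5) = -29*(-5) = 145)
B + (-939 - 1*(-426)) = 145 + (-939 - 1*(-426)) = 145 + (-939 + 426) = 145 - 513 = -368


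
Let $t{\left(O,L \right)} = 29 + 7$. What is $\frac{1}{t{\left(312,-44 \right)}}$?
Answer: $\frac{1}{36} \approx 0.027778$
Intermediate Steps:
$t{\left(O,L \right)} = 36$
$\frac{1}{t{\left(312,-44 \right)}} = \frac{1}{36}$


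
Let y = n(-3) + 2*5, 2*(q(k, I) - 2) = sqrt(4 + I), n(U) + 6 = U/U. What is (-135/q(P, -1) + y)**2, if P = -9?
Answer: 1248925/169 - 548100*sqrt(3)/169 ≈ 1772.7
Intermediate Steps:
n(U) = -5 (n(U) = -6 + U/U = -6 + 1 = -5)
q(k, I) = 2 + sqrt(4 + I)/2
y = 5 (y = -5 + 2*5 = -5 + 10 = 5)
(-135/q(P, -1) + y)**2 = (-135/(2 + sqrt(4 - 1)/2) + 5)**2 = (-135/(2 + sqrt(3)/2) + 5)**2 = (5 - 135/(2 + sqrt(3)/2))**2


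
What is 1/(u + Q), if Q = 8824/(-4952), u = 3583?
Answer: 619/2216774 ≈ 0.00027923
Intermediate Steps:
Q = -1103/619 (Q = 8824*(-1/4952) = -1103/619 ≈ -1.7819)
1/(u + Q) = 1/(3583 - 1103/619) = 1/(2216774/619) = 619/2216774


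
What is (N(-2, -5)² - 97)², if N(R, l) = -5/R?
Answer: 131769/16 ≈ 8235.6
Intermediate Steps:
(N(-2, -5)² - 97)² = ((-5/(-2))² - 97)² = ((-5*(-½))² - 97)² = ((5/2)² - 97)² = (25/4 - 97)² = (-363/4)² = 131769/16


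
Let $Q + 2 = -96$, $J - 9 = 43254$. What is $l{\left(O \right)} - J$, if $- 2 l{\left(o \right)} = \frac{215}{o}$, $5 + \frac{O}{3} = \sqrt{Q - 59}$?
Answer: $- \frac{47242121}{1092} + \frac{215 i \sqrt{157}}{1092} \approx -43262.0 + 2.467 i$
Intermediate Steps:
$J = 43263$ ($J = 9 + 43254 = 43263$)
$Q = -98$ ($Q = -2 - 96 = -98$)
$O = -15 + 3 i \sqrt{157}$ ($O = -15 + 3 \sqrt{-98 - 59} = -15 + 3 \sqrt{-157} = -15 + 3 i \sqrt{157} \approx -15.0 + 37.59 i$)
$l{\left(o \right)} = - \frac{215}{2 o}$ ($l{\left(o \right)} = - \frac{215 \frac{1}{o}}{2} = - \frac{215}{2 o}$)
$l{\left(O \right)} - J = - \frac{215}{2 \left(-15 + 3 i \sqrt{157}\right)} - 43263 = -43263 - \frac{215}{2 \left(-15 + 3 i \sqrt{157}\right)}$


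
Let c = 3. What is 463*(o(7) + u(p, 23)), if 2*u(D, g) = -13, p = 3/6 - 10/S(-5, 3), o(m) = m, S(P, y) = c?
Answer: 463/2 ≈ 231.50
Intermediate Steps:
S(P, y) = 3
p = -17/6 (p = 3/6 - 10/3 = 3*(1/6) - 10*1/3 = 1/2 - 10/3 = -17/6 ≈ -2.8333)
u(D, g) = -13/2 (u(D, g) = (1/2)*(-13) = -13/2)
463*(o(7) + u(p, 23)) = 463*(7 - 13/2) = 463*(1/2) = 463/2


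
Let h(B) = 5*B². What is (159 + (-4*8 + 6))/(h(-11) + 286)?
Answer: 133/891 ≈ 0.14927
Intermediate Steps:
(159 + (-4*8 + 6))/(h(-11) + 286) = (159 + (-4*8 + 6))/(5*(-11)² + 286) = (159 + (-32 + 6))/(5*121 + 286) = (159 - 26)/(605 + 286) = 133/891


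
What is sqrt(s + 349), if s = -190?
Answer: sqrt(159) ≈ 12.610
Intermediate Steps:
sqrt(s + 349) = sqrt(-190 + 349) = sqrt(159)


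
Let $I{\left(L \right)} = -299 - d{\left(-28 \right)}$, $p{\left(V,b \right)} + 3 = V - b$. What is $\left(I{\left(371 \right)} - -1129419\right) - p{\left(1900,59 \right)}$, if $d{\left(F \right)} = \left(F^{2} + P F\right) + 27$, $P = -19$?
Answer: $1125939$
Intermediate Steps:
$d{\left(F \right)} = 27 + F^{2} - 19 F$ ($d{\left(F \right)} = \left(F^{2} - 19 F\right) + 27 = 27 + F^{2} - 19 F$)
$p{\left(V,b \right)} = -3 + V - b$ ($p{\left(V,b \right)} = -3 + \left(V - b\right) = -3 + V - b$)
$I{\left(L \right)} = -1642$ ($I{\left(L \right)} = -299 - \left(27 + \left(-28\right)^{2} - -532\right) = -299 - \left(27 + 784 + 532\right) = -299 - 1343 = -1642$)
$\left(I{\left(371 \right)} - -1129419\right) - p{\left(1900,59 \right)} = \left(-1642 - -1129419\right) - \left(-3 + 1900 - 59\right) = \left(-1642 + 1129419\right) - \left(-3 + 1900 - 59\right) = 1127777 - 1838 = 1125939$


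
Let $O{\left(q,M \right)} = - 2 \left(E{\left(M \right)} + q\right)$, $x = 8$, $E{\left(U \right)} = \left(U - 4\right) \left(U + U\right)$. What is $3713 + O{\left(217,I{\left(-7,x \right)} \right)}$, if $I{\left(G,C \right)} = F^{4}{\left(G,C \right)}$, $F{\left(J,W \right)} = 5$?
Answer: $-1549221$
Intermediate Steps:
$E{\left(U \right)} = 2 U \left(-4 + U\right)$ ($E{\left(U \right)} = \left(-4 + U\right) 2 U = 2 U \left(-4 + U\right)$)
$I{\left(G,C \right)} = 625$ ($I{\left(G,C \right)} = 5^{4} = 625$)
$O{\left(q,M \right)} = - 2 q - 4 M \left(-4 + M\right)$ ($O{\left(q,M \right)} = - 2 \left(2 M \left(-4 + M\right) + q\right) = - 2 \left(q + 2 M \left(-4 + M\right)\right) = - 2 q - 4 M \left(-4 + M\right)$)
$3713 + O{\left(217,I{\left(-7,x \right)} \right)} = 3713 - \left(434 + 2500 \left(-4 + 625\right)\right) = 3713 - \left(434 + 2500 \cdot 621\right) = 3713 - 1552934 = -1549221$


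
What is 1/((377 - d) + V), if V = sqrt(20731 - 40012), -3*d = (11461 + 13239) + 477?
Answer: 78924/692284393 - 9*I*sqrt(19281)/692284393 ≈ 0.00011401 - 1.8052e-6*I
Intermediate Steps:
d = -25177/3 (d = -((11461 + 13239) + 477)/3 = -(24700 + 477)/3 = -1/3*25177 = -25177/3 ≈ -8392.3)
V = I*sqrt(19281) (V = sqrt(-19281) = I*sqrt(19281) ≈ 138.86*I)
1/((377 - d) + V) = 1/((377 - 1*(-25177/3)) + I*sqrt(19281)) = 1/((377 + 25177/3) + I*sqrt(19281)) = 1/(26308/3 + I*sqrt(19281))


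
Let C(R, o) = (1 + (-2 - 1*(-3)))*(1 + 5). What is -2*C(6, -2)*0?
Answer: 0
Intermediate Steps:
C(R, o) = 12 (C(R, o) = (1 + (-2 + 3))*6 = (1 + 1)*6 = 2*6 = 12)
-2*C(6, -2)*0 = -2*12*0 = -24*0 = 0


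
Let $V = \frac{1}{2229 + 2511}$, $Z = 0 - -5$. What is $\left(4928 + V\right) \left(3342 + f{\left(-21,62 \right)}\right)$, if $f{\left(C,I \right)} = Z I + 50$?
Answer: $\frac{14412330857}{790} \approx 1.8243 \cdot 10^{7}$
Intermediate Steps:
$Z = 5$ ($Z = 0 + 5 = 5$)
$V = \frac{1}{4740} \approx 0.00021097$
$f{\left(C,I \right)} = 50 + 5 I$ ($f{\left(C,I \right)} = 5 I + 50 = 50 + 5 I$)
$\left(4928 + V\right) \left(3342 + f{\left(-21,62 \right)}\right) = \left(4928 + \frac{1}{4740}\right) \left(3342 + \left(50 + 5 \cdot 62\right)\right) = \frac{23358721 \left(3342 + \left(50 + 310\right)\right)}{4740} = \frac{23358721 \left(3342 + 360\right)}{4740} = \frac{23358721}{4740} \cdot 3702 = \frac{14412330857}{790}$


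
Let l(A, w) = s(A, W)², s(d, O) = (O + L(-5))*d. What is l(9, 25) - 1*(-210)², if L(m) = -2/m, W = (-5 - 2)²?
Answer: 3839229/25 ≈ 1.5357e+5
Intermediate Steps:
W = 49 (W = (-7)² = 49)
s(d, O) = d*(⅖ + O) (s(d, O) = (O - 2/(-5))*d = (O - 2*(-⅕))*d = (O + ⅖)*d = (⅖ + O)*d = d*(⅖ + O))
l(A, w) = 61009*A²/25 (l(A, w) = (A*(2 + 5*49)/5)² = (A*(2 + 245)/5)² = ((⅕)*A*247)² = (247*A/5)² = 61009*A²/25)
l(9, 25) - 1*(-210)² = (61009/25)*9² - 1*(-210)² = (61009/25)*81 - 1*44100 = 4941729/25 - 44100 = 3839229/25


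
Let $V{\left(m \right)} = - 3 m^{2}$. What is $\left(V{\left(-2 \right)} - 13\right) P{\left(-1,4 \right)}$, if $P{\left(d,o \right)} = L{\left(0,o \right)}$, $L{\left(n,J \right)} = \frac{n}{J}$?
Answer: $0$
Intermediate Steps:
$P{\left(d,o \right)} = 0$ ($P{\left(d,o \right)} = \frac{0}{o} = 0$)
$\left(V{\left(-2 \right)} - 13\right) P{\left(-1,4 \right)} = \left(- 3 \left(-2\right)^{2} - 13\right) 0 = \left(\left(-3\right) 4 - 13\right) 0 = \left(-12 - 13\right) 0 = \left(-25\right) 0 = 0$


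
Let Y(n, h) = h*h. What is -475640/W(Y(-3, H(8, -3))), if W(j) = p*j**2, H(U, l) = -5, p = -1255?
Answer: 95128/156875 ≈ 0.60639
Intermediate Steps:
Y(n, h) = h**2
W(j) = -1255*j**2
-475640/W(Y(-3, H(8, -3))) = -475640/((-1255*((-5)**2)**2)) = -475640/((-1255*25**2)) = -475640/((-1255*625)) = -475640/(-784375) = -475640*(-1/784375) = 95128/156875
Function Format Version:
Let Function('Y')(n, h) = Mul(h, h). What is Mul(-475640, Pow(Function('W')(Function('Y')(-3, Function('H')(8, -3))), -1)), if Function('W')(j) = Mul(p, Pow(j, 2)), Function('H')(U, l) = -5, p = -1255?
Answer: Rational(95128, 156875) ≈ 0.60639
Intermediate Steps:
Function('Y')(n, h) = Pow(h, 2)
Function('W')(j) = Mul(-1255, Pow(j, 2))
Mul(-475640, Pow(Function('W')(Function('Y')(-3, Function('H')(8, -3))), -1)) = Mul(-475640, Pow(Mul(-1255, Pow(Pow(-5, 2), 2)), -1)) = Mul(-475640, Pow(Mul(-1255, Pow(25, 2)), -1)) = Mul(-475640, Pow(Mul(-1255, 625), -1)) = Mul(-475640, Pow(-784375, -1)) = Mul(-475640, Rational(-1, 784375)) = Rational(95128, 156875)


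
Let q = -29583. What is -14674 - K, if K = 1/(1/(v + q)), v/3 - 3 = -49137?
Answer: 162311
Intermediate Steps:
v = -147402 (v = 9 + 3*(-49137) = 9 - 147411 = -147402)
K = -176985 (K = 1/(1/(-147402 - 29583)) = 1/(1/(-176985)) = 1/(-1/176985) = -176985)
-14674 - K = -14674 - 1*(-176985) = -14674 + 176985 = 162311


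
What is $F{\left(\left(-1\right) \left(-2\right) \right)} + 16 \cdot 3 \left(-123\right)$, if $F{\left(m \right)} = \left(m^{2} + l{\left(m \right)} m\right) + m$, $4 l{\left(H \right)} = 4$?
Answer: $-5896$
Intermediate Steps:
$l{\left(H \right)} = 1$ ($l{\left(H \right)} = \frac{1}{4} \cdot 4 = 1$)
$F{\left(m \right)} = m^{2} + 2 m$ ($F{\left(m \right)} = \left(m^{2} + 1 m\right) + m = \left(m^{2} + m\right) + m = \left(m + m^{2}\right) + m = m^{2} + 2 m$)
$F{\left(\left(-1\right) \left(-2\right) \right)} + 16 \cdot 3 \left(-123\right) = \left(-1\right) \left(-2\right) \left(2 - -2\right) + 16 \cdot 3 \left(-123\right) = 2 \left(2 + 2\right) + 48 \left(-123\right) = 2 \cdot 4 - 5904 = 8 - 5904 = -5896$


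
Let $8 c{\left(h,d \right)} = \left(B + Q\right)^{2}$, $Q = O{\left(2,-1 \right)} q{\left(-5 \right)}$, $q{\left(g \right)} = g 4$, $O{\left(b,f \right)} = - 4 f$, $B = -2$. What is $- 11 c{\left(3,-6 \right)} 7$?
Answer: $- \frac{129437}{2} \approx -64719.0$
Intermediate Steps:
$q{\left(g \right)} = 4 g$
$Q = -80$ ($Q = \left(-4\right) \left(-1\right) 4 \left(-5\right) = 4 \left(-20\right) = -80$)
$c{\left(h,d \right)} = \frac{1681}{2}$ ($c{\left(h,d \right)} = \frac{\left(-2 - 80\right)^{2}}{8} = \frac{\left(-82\right)^{2}}{8} = \frac{1}{8} \cdot 6724 = \frac{1681}{2}$)
$- 11 c{\left(3,-6 \right)} 7 = \left(-11\right) \frac{1681}{2} \cdot 7 = \left(- \frac{18491}{2}\right) 7 = - \frac{129437}{2}$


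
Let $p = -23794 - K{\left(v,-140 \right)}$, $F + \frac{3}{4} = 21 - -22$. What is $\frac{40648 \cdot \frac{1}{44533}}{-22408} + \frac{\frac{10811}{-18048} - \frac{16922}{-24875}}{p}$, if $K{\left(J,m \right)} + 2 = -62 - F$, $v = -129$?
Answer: $- \frac{58584739484692723}{1326511575529225188000} \approx -4.4165 \cdot 10^{-5}$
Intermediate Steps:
$F = \frac{169}{4}$ ($F = - \frac{3}{4} + \left(21 - -22\right) = - \frac{3}{4} + \left(21 + 22\right) = - \frac{3}{4} + 43 = \frac{169}{4} \approx 42.25$)
$K{\left(J,m \right)} = - \frac{425}{4}$ ($K{\left(J,m \right)} = -2 - \frac{417}{4} = - \frac{425}{4}$)
$p = - \frac{94751}{4}$ ($p = -23794 - - \frac{425}{4} = -23794 + \frac{425}{4} = - \frac{94751}{4} \approx -23688.0$)
$\frac{40648 \cdot \frac{1}{44533}}{-22408} + \frac{\frac{10811}{-18048} - \frac{16922}{-24875}}{p} = \frac{40648 \cdot \frac{1}{44533}}{-22408} + \frac{\frac{10811}{-18048} - \frac{16922}{-24875}}{- \frac{94751}{4}} = 40648 \cdot \frac{1}{44533} \left(- \frac{1}{22408}\right) + \left(10811 \left(- \frac{1}{18048}\right) - - \frac{16922}{24875}\right) \left(- \frac{4}{94751}\right) = \frac{40648}{44533} \left(- \frac{1}{22408}\right) + \left(- \frac{10811}{18048} + \frac{16922}{24875}\right) \left(- \frac{4}{94751}\right) = - \frac{5081}{124736933} + \frac{36484631}{448944000} \left(- \frac{4}{94751}\right) = - \frac{5081}{124736933} - \frac{36484631}{10634473236000} = - \frac{58584739484692723}{1326511575529225188000}$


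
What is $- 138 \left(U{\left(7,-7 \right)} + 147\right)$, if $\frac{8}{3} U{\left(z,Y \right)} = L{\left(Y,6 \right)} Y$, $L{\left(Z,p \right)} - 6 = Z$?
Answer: $- \frac{82593}{4} \approx -20648.0$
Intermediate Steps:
$L{\left(Z,p \right)} = 6 + Z$
$U{\left(z,Y \right)} = \frac{3 Y \left(6 + Y\right)}{8}$ ($U{\left(z,Y \right)} = \frac{3 \left(6 + Y\right) Y}{8} = \frac{3 Y \left(6 + Y\right)}{8}$)
$- 138 \left(U{\left(7,-7 \right)} + 147\right) = - 138 \left(\frac{3}{8} \left(-7\right) \left(6 - 7\right) + 147\right) = - 138 \left(\frac{3}{8} \left(-7\right) \left(-1\right) + 147\right) = - 138 \left(\frac{21}{8} + 147\right) = \left(-138\right) \frac{1197}{8} = - \frac{82593}{4}$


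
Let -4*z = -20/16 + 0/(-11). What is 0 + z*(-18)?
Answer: -45/8 ≈ -5.6250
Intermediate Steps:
z = 5/16 (z = -(-20/16 + 0/(-11))/4 = -(-20*1/16 + 0*(-1/11))/4 = -(-5/4 + 0)/4 = -¼*(-5/4) = 5/16 ≈ 0.31250)
0 + z*(-18) = 0 + (5/16)*(-18) = 0 - 45/8 = -45/8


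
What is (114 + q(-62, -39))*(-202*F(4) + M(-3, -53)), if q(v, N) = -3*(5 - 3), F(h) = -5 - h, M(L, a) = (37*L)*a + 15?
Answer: 833328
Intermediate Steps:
M(L, a) = 15 + 37*L*a (M(L, a) = 37*L*a + 15 = 15 + 37*L*a)
q(v, N) = -6 (q(v, N) = -3*2 = -6)
(114 + q(-62, -39))*(-202*F(4) + M(-3, -53)) = (114 - 6)*(-202*(-5 - 1*4) + (15 + 37*(-3)*(-53))) = 108*(-202*(-5 - 4) + (15 + 5883)) = 108*(-202*(-9) + 5898) = 108*(1818 + 5898) = 108*7716 = 833328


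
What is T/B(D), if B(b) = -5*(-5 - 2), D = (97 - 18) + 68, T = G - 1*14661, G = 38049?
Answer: 23388/35 ≈ 668.23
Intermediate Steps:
T = 23388 (T = 38049 - 1*14661 = 38049 - 14661 = 23388)
D = 147 (D = 79 + 68 = 147)
B(b) = 35 (B(b) = -5*(-7) = 35)
T/B(D) = 23388/35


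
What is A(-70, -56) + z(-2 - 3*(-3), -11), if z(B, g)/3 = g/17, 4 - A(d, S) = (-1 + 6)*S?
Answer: 4795/17 ≈ 282.06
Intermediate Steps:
A(d, S) = 4 - 5*S (A(d, S) = 4 - (-1 + 6)*S = 4 - 5*S)
z(B, g) = 3*g/17 (z(B, g) = 3*(g/17) = 3*g/17)
A(-70, -56) + z(-2 - 3*(-3), -11) = (4 - 5*(-56)) + (3/17)*(-11) = (4 + 280) - 33/17 = 284 - 33/17 = 4795/17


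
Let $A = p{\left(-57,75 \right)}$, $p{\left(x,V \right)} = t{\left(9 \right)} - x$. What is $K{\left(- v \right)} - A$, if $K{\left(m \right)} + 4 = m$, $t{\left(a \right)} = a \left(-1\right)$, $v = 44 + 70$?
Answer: $-166$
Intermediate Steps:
$v = 114$
$t{\left(a \right)} = - a$
$p{\left(x,V \right)} = -9 - x$ ($p{\left(x,V \right)} = \left(-1\right) 9 - x = -9 - x$)
$A = 48$ ($A = -9 - -57 = -9 + 57 = 48$)
$K{\left(m \right)} = -4 + m$
$K{\left(- v \right)} - A = \left(-4 - 114\right) - 48 = -118 - 48 = -166$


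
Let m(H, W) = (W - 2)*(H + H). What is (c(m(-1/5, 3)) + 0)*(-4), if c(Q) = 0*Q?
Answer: 0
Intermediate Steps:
m(H, W) = 2*H*(-2 + W) (m(H, W) = (-2 + W)*(2*H) = 2*H*(-2 + W))
c(Q) = 0
(c(m(-1/5, 3)) + 0)*(-4) = (0 + 0)*(-4) = 0*(-4) = 0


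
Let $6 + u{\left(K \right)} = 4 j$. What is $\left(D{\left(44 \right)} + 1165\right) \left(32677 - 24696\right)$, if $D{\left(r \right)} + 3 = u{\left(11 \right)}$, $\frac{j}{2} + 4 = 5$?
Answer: $9289884$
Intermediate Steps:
$j = 2$ ($j = -8 + 2 \cdot 5 = -8 + 10 = 2$)
$u{\left(K \right)} = 2$ ($u{\left(K \right)} = -6 + 4 \cdot 2 = -6 + 8 = 2$)
$D{\left(r \right)} = -1$ ($D{\left(r \right)} = -3 + 2 = -1$)
$\left(D{\left(44 \right)} + 1165\right) \left(32677 - 24696\right) = \left(-1 + 1165\right) \left(32677 - 24696\right) = 1164 \cdot 7981 = 9289884$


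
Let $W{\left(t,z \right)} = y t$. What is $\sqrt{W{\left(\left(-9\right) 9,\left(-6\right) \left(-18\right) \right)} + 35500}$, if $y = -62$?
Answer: $\sqrt{40522} \approx 201.3$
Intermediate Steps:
$W{\left(t,z \right)} = - 62 t$
$\sqrt{W{\left(\left(-9\right) 9,\left(-6\right) \left(-18\right) \right)} + 35500} = \sqrt{- 62 \left(\left(-9\right) 9\right) + 35500} = \sqrt{\left(-62\right) \left(-81\right) + 35500} = \sqrt{5022 + 35500} = \sqrt{40522}$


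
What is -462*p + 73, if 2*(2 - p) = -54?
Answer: -13325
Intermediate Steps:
p = 29 (p = 2 - 1/2*(-54) = 2 + 27 = 29)
-462*p + 73 = -462*29 + 73 = -13398 + 73 = -13325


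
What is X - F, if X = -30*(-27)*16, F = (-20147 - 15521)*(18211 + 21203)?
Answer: 1405831512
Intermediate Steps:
F = -1405818552 (F = -35668*39414 = -1405818552)
X = 12960 (X = 810*16 = 12960)
X - F = 12960 - 1*(-1405818552) = 12960 + 1405818552 = 1405831512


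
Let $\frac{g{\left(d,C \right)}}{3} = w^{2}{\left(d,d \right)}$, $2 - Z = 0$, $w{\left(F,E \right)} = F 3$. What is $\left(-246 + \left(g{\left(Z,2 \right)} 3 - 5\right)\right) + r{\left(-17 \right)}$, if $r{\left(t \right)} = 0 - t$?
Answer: $90$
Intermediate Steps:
$w{\left(F,E \right)} = 3 F$
$Z = 2$ ($Z = 2 - 0 = 2 + 0 = 2$)
$g{\left(d,C \right)} = 27 d^{2}$ ($g{\left(d,C \right)} = 3 \left(3 d\right)^{2} = 3 \cdot 9 d^{2} = 27 d^{2}$)
$r{\left(t \right)} = - t$
$\left(-246 + \left(g{\left(Z,2 \right)} 3 - 5\right)\right) + r{\left(-17 \right)} = \left(-246 - \left(5 - 27 \cdot 2^{2} \cdot 3\right)\right) - -17 = \left(-246 - \left(5 - 27 \cdot 4 \cdot 3\right)\right) + 17 = \left(-246 + \left(108 \cdot 3 - 5\right)\right) + 17 = \left(-246 + \left(324 - 5\right)\right) + 17 = \left(-246 + 319\right) + 17 = 73 + 17 = 90$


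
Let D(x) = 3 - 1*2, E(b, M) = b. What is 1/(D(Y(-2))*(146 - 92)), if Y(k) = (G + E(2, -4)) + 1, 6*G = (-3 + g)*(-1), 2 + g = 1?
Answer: 1/54 ≈ 0.018519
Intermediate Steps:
g = -1 (g = -2 + 1 = -1)
G = 2/3 (G = ((-3 - 1)*(-1))/6 = (-4*(-1))/6 = (1/6)*4 = 2/3 ≈ 0.66667)
Y(k) = 11/3 (Y(k) = (2/3 + 2) + 1 = 8/3 + 1 = 11/3)
D(x) = 1 (D(x) = 3 - 2 = 1)
1/(D(Y(-2))*(146 - 92)) = 1/(1*(146 - 92)) = 1/(1*54) = 1/54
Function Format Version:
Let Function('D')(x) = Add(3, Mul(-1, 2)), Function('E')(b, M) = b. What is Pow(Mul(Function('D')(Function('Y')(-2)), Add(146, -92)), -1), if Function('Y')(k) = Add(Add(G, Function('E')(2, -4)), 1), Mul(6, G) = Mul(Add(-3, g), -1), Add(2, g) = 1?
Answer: Rational(1, 54) ≈ 0.018519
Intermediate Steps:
g = -1 (g = Add(-2, 1) = -1)
G = Rational(2, 3) (G = Mul(Rational(1, 6), Mul(Add(-3, -1), -1)) = Mul(Rational(1, 6), Mul(-4, -1)) = Mul(Rational(1, 6), 4) = Rational(2, 3) ≈ 0.66667)
Function('Y')(k) = Rational(11, 3) (Function('Y')(k) = Add(Add(Rational(2, 3), 2), 1) = Add(Rational(8, 3), 1) = Rational(11, 3))
Function('D')(x) = 1 (Function('D')(x) = Add(3, -2) = 1)
Pow(Mul(Function('D')(Function('Y')(-2)), Add(146, -92)), -1) = Pow(Mul(1, Add(146, -92)), -1) = Pow(Mul(1, 54), -1) = Pow(54, -1) = Rational(1, 54)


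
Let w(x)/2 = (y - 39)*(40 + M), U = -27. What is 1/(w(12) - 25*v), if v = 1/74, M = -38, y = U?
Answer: -74/19561 ≈ -0.0037830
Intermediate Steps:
y = -27
v = 1/74 ≈ 0.013514
w(x) = -264 (w(x) = 2*((-27 - 39)*(40 - 38)) = 2*(-66*2) = 2*(-132) = -264)
1/(w(12) - 25*v) = 1/(-264 - 25*1/74) = 1/(-264 - 25/74) = 1/(-19561/74) = -74/19561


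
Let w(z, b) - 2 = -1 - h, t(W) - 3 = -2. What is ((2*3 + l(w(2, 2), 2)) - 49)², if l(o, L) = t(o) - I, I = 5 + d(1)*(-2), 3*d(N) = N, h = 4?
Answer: 19321/9 ≈ 2146.8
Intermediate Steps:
t(W) = 1 (t(W) = 3 - 2 = 1)
d(N) = N/3
w(z, b) = -3 (w(z, b) = 2 + (-1 - 1*4) = 2 + (-1 - 4) = 2 - 5 = -3)
I = 13/3 (I = 5 + ((⅓)*1)*(-2) = 5 + (⅓)*(-2) = 5 - ⅔ = 13/3 ≈ 4.3333)
l(o, L) = -10/3 (l(o, L) = 1 - 1*13/3 = 1 - 13/3 = -10/3)
((2*3 + l(w(2, 2), 2)) - 49)² = ((2*3 - 10/3) - 49)² = ((6 - 10/3) - 49)² = (8/3 - 49)² = (-139/3)² = 19321/9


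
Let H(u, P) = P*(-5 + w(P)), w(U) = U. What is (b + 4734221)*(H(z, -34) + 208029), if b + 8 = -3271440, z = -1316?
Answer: 306238841415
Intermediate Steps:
b = -3271448 (b = -8 - 3271440 = -3271448)
H(u, P) = P*(-5 + P)
(b + 4734221)*(H(z, -34) + 208029) = (-3271448 + 4734221)*(-34*(-5 - 34) + 208029) = 1462773*(-34*(-39) + 208029) = 1462773*(1326 + 208029) = 1462773*209355 = 306238841415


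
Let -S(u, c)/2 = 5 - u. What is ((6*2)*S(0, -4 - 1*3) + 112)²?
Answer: 64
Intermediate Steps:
S(u, c) = -10 + 2*u (S(u, c) = -2*(5 - u) = -10 + 2*u)
((6*2)*S(0, -4 - 1*3) + 112)² = ((6*2)*(-10 + 2*0) + 112)² = (12*(-10 + 0) + 112)² = (12*(-10) + 112)² = (-120 + 112)² = (-8)² = 64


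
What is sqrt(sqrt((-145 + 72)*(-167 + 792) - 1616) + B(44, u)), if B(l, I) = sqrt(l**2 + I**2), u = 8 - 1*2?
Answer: sqrt(2*sqrt(493) + 3*I*sqrt(5249)) ≈ 11.538 + 9.4189*I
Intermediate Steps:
u = 6 (u = 8 - 2 = 6)
B(l, I) = sqrt(I**2 + l**2)
sqrt(sqrt((-145 + 72)*(-167 + 792) - 1616) + B(44, u)) = sqrt(sqrt((-145 + 72)*(-167 + 792) - 1616) + sqrt(6**2 + 44**2)) = sqrt(sqrt(-73*625 - 1616) + sqrt(36 + 1936)) = sqrt(sqrt(-45625 - 1616) + sqrt(1972)) = sqrt(sqrt(-47241) + 2*sqrt(493)) = sqrt(3*I*sqrt(5249) + 2*sqrt(493)) = sqrt(2*sqrt(493) + 3*I*sqrt(5249))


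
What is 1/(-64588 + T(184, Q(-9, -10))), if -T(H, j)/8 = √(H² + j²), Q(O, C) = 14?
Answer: -16147/1042357604 + √8513/260589401 ≈ -1.5137e-5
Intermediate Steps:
T(H, j) = -8*√(H² + j²)
1/(-64588 + T(184, Q(-9, -10))) = 1/(-64588 - 8*√(184² + 14²)) = 1/(-64588 - 8*√(33856 + 196)) = 1/(-64588 - 16*√8513)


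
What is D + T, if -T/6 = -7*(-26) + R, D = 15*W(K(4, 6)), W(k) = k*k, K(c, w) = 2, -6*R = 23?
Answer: -1009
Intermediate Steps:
R = -23/6 (R = -⅙*23 = -23/6 ≈ -3.8333)
W(k) = k²
D = 60 (D = 15*2² = 15*4 = 60)
T = -1069 (T = -6*(-7*(-26) - 23/6) = -6*(182 - 23/6) = -6*1069/6 = -1069)
D + T = 60 - 1069 = -1009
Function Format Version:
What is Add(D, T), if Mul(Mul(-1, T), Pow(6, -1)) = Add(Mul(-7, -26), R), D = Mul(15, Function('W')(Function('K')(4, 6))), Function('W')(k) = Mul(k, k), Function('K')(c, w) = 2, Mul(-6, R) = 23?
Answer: -1009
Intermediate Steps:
R = Rational(-23, 6) (R = Mul(Rational(-1, 6), 23) = Rational(-23, 6) ≈ -3.8333)
Function('W')(k) = Pow(k, 2)
D = 60 (D = Mul(15, Pow(2, 2)) = Mul(15, 4) = 60)
T = -1069 (T = Mul(-6, Add(Mul(-7, -26), Rational(-23, 6))) = Mul(-6, Add(182, Rational(-23, 6))) = Mul(-6, Rational(1069, 6)) = -1069)
Add(D, T) = Add(60, -1069) = -1009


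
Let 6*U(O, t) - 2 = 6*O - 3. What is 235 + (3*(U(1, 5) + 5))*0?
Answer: 235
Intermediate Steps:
U(O, t) = -⅙ + O (U(O, t) = ⅓ + (6*O - 3)/6 = ⅓ + (-3 + 6*O)/6 = ⅓ + (-½ + O) = -⅙ + O)
235 + (3*(U(1, 5) + 5))*0 = 235 + (3*((-⅙ + 1) + 5))*0 = 235 + (3*(⅚ + 5))*0 = 235 + (3*(35/6))*0 = 235 + (35/2)*0 = 235 + 0 = 235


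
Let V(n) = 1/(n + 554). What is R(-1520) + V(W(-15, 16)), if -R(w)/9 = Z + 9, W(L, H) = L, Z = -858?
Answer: 4118500/539 ≈ 7641.0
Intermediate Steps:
R(w) = 7641 (R(w) = -9*(-858 + 9) = -9*(-849) = 7641)
V(n) = 1/(554 + n)
R(-1520) + V(W(-15, 16)) = 7641 + 1/(554 - 15) = 7641 + 1/539 = 4118500/539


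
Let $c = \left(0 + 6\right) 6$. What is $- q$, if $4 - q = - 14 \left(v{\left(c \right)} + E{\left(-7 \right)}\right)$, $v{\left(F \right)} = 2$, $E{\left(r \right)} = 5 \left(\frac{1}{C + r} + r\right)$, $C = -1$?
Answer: $\frac{1867}{4} \approx 466.75$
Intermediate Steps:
$c = 36$ ($c = 6 \cdot 6 = 36$)
$E{\left(r \right)} = 5 r + \frac{5}{-1 + r}$ ($E{\left(r \right)} = 5 \left(\frac{1}{-1 + r} + r\right) = 5 \left(r + \frac{1}{-1 + r}\right) = 5 r + \frac{5}{-1 + r}$)
$q = - \frac{1867}{4}$ ($q = 4 - - 14 \left(2 + \frac{5 \left(1 + \left(-7\right)^{2} - -7\right)}{-1 - 7}\right) = 4 - - 14 \left(2 + \frac{5 \left(1 + 49 + 7\right)}{-8}\right) = 4 - - 14 \left(2 + 5 \left(- \frac{1}{8}\right) 57\right) = 4 - - 14 \left(2 - \frac{285}{8}\right) = 4 - \left(-14\right) \left(- \frac{269}{8}\right) = 4 - \frac{1883}{4} = - \frac{1867}{4} \approx -466.75$)
$- q = \left(-1\right) \left(- \frac{1867}{4}\right) = \frac{1867}{4}$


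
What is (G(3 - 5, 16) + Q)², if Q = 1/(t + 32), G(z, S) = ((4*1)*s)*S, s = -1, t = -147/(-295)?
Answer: 376103772529/91910569 ≈ 4092.1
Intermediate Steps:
t = 147/295 (t = -147*(-1/295) = 147/295 ≈ 0.49831)
G(z, S) = -4*S (G(z, S) = ((4*1)*(-1))*S = (4*(-1))*S = -4*S)
Q = 295/9587 (Q = 1/(147/295 + 32) = 1/(9587/295) = 295/9587 ≈ 0.030771)
(G(3 - 5, 16) + Q)² = (-4*16 + 295/9587)² = (-64 + 295/9587)² = (-613273/9587)² = 376103772529/91910569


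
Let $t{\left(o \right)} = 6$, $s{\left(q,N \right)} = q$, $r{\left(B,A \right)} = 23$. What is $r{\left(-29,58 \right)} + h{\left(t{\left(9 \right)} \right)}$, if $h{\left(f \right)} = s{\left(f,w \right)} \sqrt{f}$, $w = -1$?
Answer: $23 + 6 \sqrt{6} \approx 37.697$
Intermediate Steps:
$h{\left(f \right)} = f^{\frac{3}{2}}$ ($h{\left(f \right)} = f \sqrt{f} = f^{\frac{3}{2}}$)
$r{\left(-29,58 \right)} + h{\left(t{\left(9 \right)} \right)} = 23 + 6^{\frac{3}{2}} = 23 + 6 \sqrt{6}$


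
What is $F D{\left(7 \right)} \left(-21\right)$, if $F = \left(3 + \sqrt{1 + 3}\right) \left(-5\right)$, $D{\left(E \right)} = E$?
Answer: $3675$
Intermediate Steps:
$F = -25$ ($F = \left(3 + \sqrt{4}\right) \left(-5\right) = \left(3 + 2\right) \left(-5\right) = 5 \left(-5\right) = -25$)
$F D{\left(7 \right)} \left(-21\right) = \left(-25\right) 7 \left(-21\right) = \left(-175\right) \left(-21\right) = 3675$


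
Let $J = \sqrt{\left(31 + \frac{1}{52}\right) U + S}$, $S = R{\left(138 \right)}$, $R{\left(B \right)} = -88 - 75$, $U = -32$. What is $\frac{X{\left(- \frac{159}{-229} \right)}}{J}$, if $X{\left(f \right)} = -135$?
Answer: $\frac{135 i \sqrt{195299}}{15023} \approx 3.9712 i$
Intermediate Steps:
$R{\left(B \right)} = -163$
$S = -163$
$J = \frac{i \sqrt{195299}}{13}$ ($J = \sqrt{\left(31 + \frac{1}{52}\right) \left(-32\right) - 163} = \sqrt{\frac{1613}{52} \left(-32\right) - 163} = \sqrt{- \frac{12904}{13} - 163} = \sqrt{- \frac{15023}{13}} = \frac{i \sqrt{195299}}{13} \approx 33.994 i$)
$\frac{X{\left(- \frac{159}{-229} \right)}}{J} = - \frac{135}{\frac{1}{13} i \sqrt{195299}} = - 135 \left(- \frac{i \sqrt{195299}}{15023}\right) = \frac{135 i \sqrt{195299}}{15023}$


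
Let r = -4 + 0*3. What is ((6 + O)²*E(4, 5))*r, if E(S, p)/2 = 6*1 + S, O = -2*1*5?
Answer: -1280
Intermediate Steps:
O = -10 (O = -2*5 = -10)
E(S, p) = 12 + 2*S (E(S, p) = 2*(6*1 + S) = 2*(6 + S) = 12 + 2*S)
r = -4 (r = -4 + 0 = -4)
((6 + O)²*E(4, 5))*r = ((6 - 10)²*(12 + 2*4))*(-4) = ((-4)²*(12 + 8))*(-4) = (16*20)*(-4) = 320*(-4) = -1280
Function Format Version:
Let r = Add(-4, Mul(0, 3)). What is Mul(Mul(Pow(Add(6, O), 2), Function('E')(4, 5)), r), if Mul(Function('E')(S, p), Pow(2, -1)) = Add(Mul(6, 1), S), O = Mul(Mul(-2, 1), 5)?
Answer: -1280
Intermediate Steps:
O = -10 (O = Mul(-2, 5) = -10)
Function('E')(S, p) = Add(12, Mul(2, S)) (Function('E')(S, p) = Mul(2, Add(Mul(6, 1), S)) = Mul(2, Add(6, S)) = Add(12, Mul(2, S)))
r = -4 (r = Add(-4, 0) = -4)
Mul(Mul(Pow(Add(6, O), 2), Function('E')(4, 5)), r) = Mul(Mul(Pow(Add(6, -10), 2), Add(12, Mul(2, 4))), -4) = Mul(Mul(Pow(-4, 2), Add(12, 8)), -4) = Mul(Mul(16, 20), -4) = Mul(320, -4) = -1280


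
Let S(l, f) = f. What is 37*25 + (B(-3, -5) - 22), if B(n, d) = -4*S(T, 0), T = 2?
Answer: 903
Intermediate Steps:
B(n, d) = 0 (B(n, d) = -4*0 = 0)
37*25 + (B(-3, -5) - 22) = 37*25 + (0 - 22) = 925 - 22 = 903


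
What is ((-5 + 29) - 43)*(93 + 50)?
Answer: -2717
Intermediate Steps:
((-5 + 29) - 43)*(93 + 50) = (24 - 43)*143 = -19*143 = -2717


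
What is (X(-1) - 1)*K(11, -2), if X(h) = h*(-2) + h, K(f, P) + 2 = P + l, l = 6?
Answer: 0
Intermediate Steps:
K(f, P) = 4 + P (K(f, P) = -2 + (P + 6) = -2 + (6 + P) = 4 + P)
X(h) = -h (X(h) = -2*h + h = -h)
(X(-1) - 1)*K(11, -2) = (-1*(-1) - 1)*(4 - 2) = (1 - 1)*2 = 0*2 = 0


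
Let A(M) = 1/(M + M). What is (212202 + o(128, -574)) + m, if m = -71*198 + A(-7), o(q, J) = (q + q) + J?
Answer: 2769563/14 ≈ 1.9783e+5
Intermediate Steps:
o(q, J) = J + 2*q (o(q, J) = 2*q + J = J + 2*q)
A(M) = 1/(2*M)
m = -196813/14 (m = -71*198 + (½)/(-7) = -14058 + (½)*(-⅐) = -14058 - 1/14 = -196813/14 ≈ -14058.)
(212202 + o(128, -574)) + m = (212202 + (-574 + 2*128)) - 196813/14 = (212202 + (-574 + 256)) - 196813/14 = (212202 - 318) - 196813/14 = 211884 - 196813/14 = 2769563/14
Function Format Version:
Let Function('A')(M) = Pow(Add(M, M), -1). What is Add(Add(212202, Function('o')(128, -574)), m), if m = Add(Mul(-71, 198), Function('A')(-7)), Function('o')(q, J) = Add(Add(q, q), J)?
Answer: Rational(2769563, 14) ≈ 1.9783e+5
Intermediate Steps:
Function('o')(q, J) = Add(J, Mul(2, q)) (Function('o')(q, J) = Add(Mul(2, q), J) = Add(J, Mul(2, q)))
Function('A')(M) = Mul(Rational(1, 2), Pow(M, -1)) (Function('A')(M) = Pow(Mul(2, M), -1) = Mul(Rational(1, 2), Pow(M, -1)))
m = Rational(-196813, 14) (m = Add(Mul(-71, 198), Mul(Rational(1, 2), Pow(-7, -1))) = Add(-14058, Mul(Rational(1, 2), Rational(-1, 7))) = Add(-14058, Rational(-1, 14)) = Rational(-196813, 14) ≈ -14058.)
Add(Add(212202, Function('o')(128, -574)), m) = Add(Add(212202, Add(-574, Mul(2, 128))), Rational(-196813, 14)) = Add(Add(212202, Add(-574, 256)), Rational(-196813, 14)) = Add(Add(212202, -318), Rational(-196813, 14)) = Add(211884, Rational(-196813, 14)) = Rational(2769563, 14)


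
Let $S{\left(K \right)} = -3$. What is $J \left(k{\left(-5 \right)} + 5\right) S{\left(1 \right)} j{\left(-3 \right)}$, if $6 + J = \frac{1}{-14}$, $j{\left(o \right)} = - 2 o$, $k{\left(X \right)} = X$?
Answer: $0$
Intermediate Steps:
$J = - \frac{85}{14}$ ($J = -6 + \frac{1}{-14} = -6 - \frac{1}{14} = - \frac{85}{14} \approx -6.0714$)
$J \left(k{\left(-5 \right)} + 5\right) S{\left(1 \right)} j{\left(-3 \right)} = - \frac{85 \left(-5 + 5\right) \left(-3\right)}{14} \left(\left(-2\right) \left(-3\right)\right) = - \frac{85 \cdot 0 \left(-3\right)}{14} \cdot 6 = \left(- \frac{85}{14}\right) 0 \cdot 6 = 0 \cdot 6 = 0$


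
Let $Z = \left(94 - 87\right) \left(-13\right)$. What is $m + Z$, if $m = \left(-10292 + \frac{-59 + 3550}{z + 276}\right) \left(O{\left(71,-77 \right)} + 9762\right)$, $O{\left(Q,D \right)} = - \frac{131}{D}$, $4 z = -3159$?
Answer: $- \frac{454606670363}{4521} \approx -1.0055 \cdot 10^{8}$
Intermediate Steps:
$z = - \frac{3159}{4}$ ($z = \frac{1}{4} \left(-3159\right) = - \frac{3159}{4} \approx -789.75$)
$Z = -91$ ($Z = 7 \left(-13\right) = -91$)
$m = - \frac{454606258952}{4521}$ ($m = \left(-10292 + \frac{-59 + 3550}{- \frac{3159}{4} + 276}\right) \left(- \frac{131}{-77} + 9762\right) = \left(-10292 + \frac{3491}{- \frac{2055}{4}}\right) \left(\left(-131\right) \left(- \frac{1}{77}\right) + 9762\right) = \left(-10292 + 3491 \left(- \frac{4}{2055}\right)\right) \left(\frac{131}{77} + 9762\right) = \left(-10292 - \frac{13964}{2055}\right) \frac{751805}{77} = \left(- \frac{21164024}{2055}\right) \frac{751805}{77} = - \frac{454606258952}{4521} \approx -1.0055 \cdot 10^{8}$)
$m + Z = - \frac{454606258952}{4521} - 91 = - \frac{454606670363}{4521}$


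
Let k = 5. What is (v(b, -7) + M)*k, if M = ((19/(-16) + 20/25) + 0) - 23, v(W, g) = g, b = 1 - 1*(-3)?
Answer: -2431/16 ≈ -151.94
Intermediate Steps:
b = 4 (b = 1 + 3 = 4)
M = -1871/80 (M = ((19*(-1/16) + 20*(1/25)) + 0) - 23 = ((-19/16 + ⅘) + 0) - 23 = (-31/80 + 0) - 23 = -31/80 - 23 = -1871/80 ≈ -23.388)
(v(b, -7) + M)*k = (-7 - 1871/80)*5 = -2431/80*5 = -2431/16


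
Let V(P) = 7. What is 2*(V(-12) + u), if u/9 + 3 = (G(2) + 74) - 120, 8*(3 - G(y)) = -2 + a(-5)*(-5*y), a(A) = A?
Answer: -922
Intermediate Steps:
G(y) = 13/4 - 25*y/8 (G(y) = 3 - (-2 - (-25)*y)/8 = 3 - (-2 + 25*y)/8 = 3 + (1/4 - 25*y/8) = 13/4 - 25*y/8)
u = -468 (u = -27 + 9*(((13/4 - 25/8*2) + 74) - 120) = -27 + 9*(((13/4 - 25/4) + 74) - 120) = -27 + 9*((-3 + 74) - 120) = -27 + 9*(71 - 120) = -27 + 9*(-49) = -27 - 441 = -468)
2*(V(-12) + u) = 2*(7 - 468) = 2*(-461) = -922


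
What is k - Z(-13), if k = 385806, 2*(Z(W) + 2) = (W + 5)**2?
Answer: 385776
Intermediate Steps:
Z(W) = -2 + (5 + W)**2/2 (Z(W) = -2 + (W + 5)**2/2 = -2 + (5 + W)**2/2)
k - Z(-13) = 385806 - (-2 + (5 - 13)**2/2) = 385806 - (-2 + (1/2)*(-8)**2) = 385806 - (-2 + (1/2)*64) = 385806 - (-2 + 32) = 385806 - 1*30 = 385806 - 30 = 385776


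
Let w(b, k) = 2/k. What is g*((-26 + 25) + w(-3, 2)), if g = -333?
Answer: 0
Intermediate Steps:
g*((-26 + 25) + w(-3, 2)) = -333*((-26 + 25) + 2/2) = -333*(-1 + 2*(½)) = -333*(-1 + 1) = -333*0 = 0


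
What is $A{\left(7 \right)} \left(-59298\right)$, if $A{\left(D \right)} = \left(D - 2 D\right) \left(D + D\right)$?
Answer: $5811204$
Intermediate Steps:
$A{\left(D \right)} = - 2 D^{2}$ ($A{\left(D \right)} = \left(D - 2 D\right) 2 D = - D 2 D = - 2 D^{2}$)
$A{\left(7 \right)} \left(-59298\right) = - 2 \cdot 7^{2} \left(-59298\right) = \left(-2\right) 49 \left(-59298\right) = \left(-98\right) \left(-59298\right) = 5811204$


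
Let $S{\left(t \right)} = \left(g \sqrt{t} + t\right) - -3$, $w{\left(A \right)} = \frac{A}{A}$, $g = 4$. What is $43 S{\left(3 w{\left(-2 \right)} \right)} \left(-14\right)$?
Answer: $-3612 - 2408 \sqrt{3} \approx -7782.8$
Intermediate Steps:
$w{\left(A \right)} = 1$
$S{\left(t \right)} = 3 + t + 4 \sqrt{t}$ ($S{\left(t \right)} = \left(4 \sqrt{t} + t\right) - -3 = \left(t + 4 \sqrt{t}\right) + \left(-1 + 4\right) = \left(t + 4 \sqrt{t}\right) + 3 = 3 + t + 4 \sqrt{t}$)
$43 S{\left(3 w{\left(-2 \right)} \right)} \left(-14\right) = 43 \left(3 + 3 \cdot 1 + 4 \sqrt{3 \cdot 1}\right) \left(-14\right) = 43 \left(3 + 3 + 4 \sqrt{3}\right) \left(-14\right) = 43 \left(6 + 4 \sqrt{3}\right) \left(-14\right) = \left(258 + 172 \sqrt{3}\right) \left(-14\right) = -3612 - 2408 \sqrt{3}$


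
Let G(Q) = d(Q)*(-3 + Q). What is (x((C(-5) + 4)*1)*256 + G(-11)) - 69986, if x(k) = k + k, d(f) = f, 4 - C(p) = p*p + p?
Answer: -75976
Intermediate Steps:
C(p) = 4 - p - p² (C(p) = 4 - (p*p + p) = 4 - (p² + p) = 4 - (p + p²) = 4 + (-p - p²) = 4 - p - p²)
G(Q) = Q*(-3 + Q)
x(k) = 2*k
(x((C(-5) + 4)*1)*256 + G(-11)) - 69986 = ((2*(((4 - 1*(-5) - 1*(-5)²) + 4)*1))*256 - 11*(-3 - 11)) - 69986 = ((2*(((4 + 5 - 1*25) + 4)*1))*256 - 11*(-14)) - 69986 = ((2*(((4 + 5 - 25) + 4)*1))*256 + 154) - 69986 = ((2*((-16 + 4)*1))*256 + 154) - 69986 = ((2*(-12*1))*256 + 154) - 69986 = ((2*(-12))*256 + 154) - 69986 = (-24*256 + 154) - 69986 = (-6144 + 154) - 69986 = -5990 - 69986 = -75976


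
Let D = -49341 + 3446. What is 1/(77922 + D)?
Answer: 1/32027 ≈ 3.1224e-5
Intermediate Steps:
D = -45895
1/(77922 + D) = 1/(77922 - 45895) = 1/32027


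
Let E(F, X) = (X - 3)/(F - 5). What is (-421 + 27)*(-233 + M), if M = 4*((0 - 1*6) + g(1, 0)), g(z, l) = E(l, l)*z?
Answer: 501562/5 ≈ 1.0031e+5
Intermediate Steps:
E(F, X) = (-3 + X)/(-5 + F)
g(z, l) = z*(-3 + l)/(-5 + l) (g(z, l) = ((-3 + l)/(-5 + l))*z = z*(-3 + l)/(-5 + l))
M = -108/5 (M = 4*((0 - 1*6) + 1*(-3 + 0)/(-5 + 0)) = 4*((0 - 6) + 1*(-3)/(-5)) = 4*(-6 + 1*(-⅕)*(-3)) = 4*(-6 + ⅗) = 4*(-27/5) = -108/5 ≈ -21.600)
(-421 + 27)*(-233 + M) = (-421 + 27)*(-233 - 108/5) = -394*(-1273/5) = 501562/5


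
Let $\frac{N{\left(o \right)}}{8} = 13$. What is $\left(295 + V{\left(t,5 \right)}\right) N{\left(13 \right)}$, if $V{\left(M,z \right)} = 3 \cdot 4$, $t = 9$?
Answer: $31928$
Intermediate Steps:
$V{\left(M,z \right)} = 12$
$N{\left(o \right)} = 104$ ($N{\left(o \right)} = 8 \cdot 13 = 104$)
$\left(295 + V{\left(t,5 \right)}\right) N{\left(13 \right)} = \left(295 + 12\right) 104 = 307 \cdot 104 = 31928$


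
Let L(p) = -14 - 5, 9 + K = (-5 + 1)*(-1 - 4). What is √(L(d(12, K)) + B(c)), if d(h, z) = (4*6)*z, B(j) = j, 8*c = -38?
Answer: I*√95/2 ≈ 4.8734*I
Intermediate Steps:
c = -19/4 (c = (⅛)*(-38) = -19/4 ≈ -4.7500)
K = 11 (K = -9 + (-5 + 1)*(-1 - 4) = -9 - 4*(-5) = -9 + 20 = 11)
d(h, z) = 24*z
L(p) = -19
√(L(d(12, K)) + B(c)) = √(-19 - 19/4) = √(-95/4) = I*√95/2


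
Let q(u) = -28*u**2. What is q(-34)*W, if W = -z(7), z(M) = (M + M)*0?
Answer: 0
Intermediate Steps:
z(M) = 0 (z(M) = (2*M)*0 = 0)
W = 0 (W = -1*0 = 0)
q(-34)*W = -28*(-34)**2*0 = -28*1156*0 = -32368*0 = 0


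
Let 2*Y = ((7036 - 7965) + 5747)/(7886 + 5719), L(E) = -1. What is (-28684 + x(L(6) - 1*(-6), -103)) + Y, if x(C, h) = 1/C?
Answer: -26016046/907 ≈ -28684.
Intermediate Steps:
Y = 803/4535 (Y = (((7036 - 7965) + 5747)/(7886 + 5719))/2 = ((-929 + 5747)/13605)/2 = (4818*(1/13605))/2 = (1/2)*(1606/4535) = 803/4535 ≈ 0.17707)
(-28684 + x(L(6) - 1*(-6), -103)) + Y = (-28684 + 1/(-1 - 1*(-6))) + 803/4535 = (-28684 + 1/(-1 + 6)) + 803/4535 = (-28684 + 1/5) + 803/4535 = -143419/5 + 803/4535 = -26016046/907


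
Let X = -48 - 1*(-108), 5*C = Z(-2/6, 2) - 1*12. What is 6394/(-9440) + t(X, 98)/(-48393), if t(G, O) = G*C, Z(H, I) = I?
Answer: -51382007/76138320 ≈ -0.67485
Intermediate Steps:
C = -2 (C = (2 - 1*12)/5 = (2 - 12)/5 = (⅕)*(-10) = -2)
X = 60 (X = -48 + 108 = 60)
t(G, O) = -2*G (t(G, O) = G*(-2) = -2*G)
6394/(-9440) + t(X, 98)/(-48393) = 6394/(-9440) - 2*60/(-48393) = 6394*(-1/9440) - 120*(-1/48393) = -3197/4720 + 40/16131 = -51382007/76138320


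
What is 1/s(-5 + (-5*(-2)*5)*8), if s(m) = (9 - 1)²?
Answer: 1/64 ≈ 0.015625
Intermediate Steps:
s(m) = 64 (s(m) = 8² = 64)
1/s(-5 + (-5*(-2)*5)*8) = 1/64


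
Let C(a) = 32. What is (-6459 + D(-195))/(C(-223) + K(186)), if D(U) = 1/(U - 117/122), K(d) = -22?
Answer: -30883087/47814 ≈ -645.90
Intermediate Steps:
D(U) = 1/(-117/122 + U) (D(U) = 1/(U - 117*1/122) = 1/(U - 117/122) = 1/(-117/122 + U))
(-6459 + D(-195))/(C(-223) + K(186)) = (-6459 + 122/(-117 + 122*(-195)))/(32 - 22) = (-6459 + 122/(-117 - 23790))/10 = (-6459 + 122/(-23907))*(⅒) = (-6459 + 122*(-1/23907))*(⅒) = (-6459 - 122/23907)*(⅒) = -154415435/23907*⅒ = -30883087/47814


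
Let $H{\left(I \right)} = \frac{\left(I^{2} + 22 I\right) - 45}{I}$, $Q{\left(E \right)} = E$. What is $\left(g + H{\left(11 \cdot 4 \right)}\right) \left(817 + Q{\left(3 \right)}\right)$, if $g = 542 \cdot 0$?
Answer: $\frac{586095}{11} \approx 53281.0$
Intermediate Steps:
$g = 0$
$H{\left(I \right)} = \frac{-45 + I^{2} + 22 I}{I}$
$\left(g + H{\left(11 \cdot 4 \right)}\right) \left(817 + Q{\left(3 \right)}\right) = \left(0 + \left(22 + 11 \cdot 4 - \frac{45}{11 \cdot 4}\right)\right) \left(817 + 3\right) = \left(0 + \left(22 + 44 - \frac{45}{44}\right)\right) 820 = \left(0 + \frac{2859}{44}\right) 820 = \frac{2859}{44} \cdot 820 = \frac{586095}{11}$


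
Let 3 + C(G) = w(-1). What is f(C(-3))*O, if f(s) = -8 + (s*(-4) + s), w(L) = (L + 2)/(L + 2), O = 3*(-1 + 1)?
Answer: 0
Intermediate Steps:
O = 0 (O = 3*0 = 0)
w(L) = 1 (w(L) = (2 + L)/(2 + L) = 1)
C(G) = -2 (C(G) = -3 + 1 = -2)
f(s) = -8 - 3*s (f(s) = -8 + (-4*s + s) = -8 - 3*s)
f(C(-3))*O = (-8 - 3*(-2))*0 = (-8 + 6)*0 = -2*0 = 0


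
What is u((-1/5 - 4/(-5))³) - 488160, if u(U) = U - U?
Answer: -488160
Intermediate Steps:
u(U) = 0
u((-1/5 - 4/(-5))³) - 488160 = 0 - 488160 = -488160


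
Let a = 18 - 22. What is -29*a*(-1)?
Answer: -116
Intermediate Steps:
a = -4
-29*a*(-1) = -29*(-4)*(-1) = 116*(-1) = -116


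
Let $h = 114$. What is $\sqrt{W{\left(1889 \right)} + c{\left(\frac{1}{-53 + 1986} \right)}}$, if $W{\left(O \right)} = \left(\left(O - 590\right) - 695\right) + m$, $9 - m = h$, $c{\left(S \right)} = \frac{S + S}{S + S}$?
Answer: $10 \sqrt{5} \approx 22.361$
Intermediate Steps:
$c{\left(S \right)} = 1$ ($c{\left(S \right)} = \frac{2 S}{2 S} = 2 S \frac{1}{2 S} = 1$)
$m = -105$ ($m = 9 - 114 = -105$)
$W{\left(O \right)} = -1390 + O$ ($W{\left(O \right)} = \left(\left(O - 590\right) - 695\right) - 105 = \left(\left(-590 + O\right) - 695\right) - 105 = \left(-1285 + O\right) - 105 = -1390 + O$)
$\sqrt{W{\left(1889 \right)} + c{\left(\frac{1}{-53 + 1986} \right)}} = \sqrt{\left(-1390 + 1889\right) + 1} = \sqrt{499 + 1} = \sqrt{500} = 10 \sqrt{5}$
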